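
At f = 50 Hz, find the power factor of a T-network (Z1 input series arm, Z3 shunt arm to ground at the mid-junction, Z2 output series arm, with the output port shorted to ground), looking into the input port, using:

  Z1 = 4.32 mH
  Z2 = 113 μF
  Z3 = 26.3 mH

Step 1 — Angular frequency: ω = 2π·f = 2π·50 = 314.2 rad/s.
Step 2 — Component impedances:
  Z1: Z = jωL = j·314.2·0.00432 = 0 + j1.357 Ω
  Z2: Z = 1/(jωC) = -j/(ω·C) = 0 - j28.17 Ω
  Z3: Z = jωL = j·314.2·0.0263 = 0 + j8.262 Ω
Step 3 — With the output port shorted to ground, the output series arm Z2 runs from the junction to ground; the shunt arm Z3 also runs from the junction to ground. They appear in parallel: Z3 || Z2 = 0 + j11.69 Ω.
Step 4 — Series with input arm Z1: Z_in = Z1 + (Z3 || Z2) = 0 + j13.05 Ω = 13.05∠90.0° Ω.
Step 5 — Power factor: PF = cos(φ) = Re(Z)/|Z| = 0/13.05 = 0.
Step 6 — Type: Im(Z) = 13.05 ⇒ lagging (phase φ = 90.0°).

PF = 0 (lagging, φ = 90.0°)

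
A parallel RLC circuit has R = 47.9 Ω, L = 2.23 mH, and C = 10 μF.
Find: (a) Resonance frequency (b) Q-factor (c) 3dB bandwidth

Step 1 — Resonance: ω₀ = 1/√(LC) = 1/√(0.00223·1e-05) = 6696 rad/s.
Step 2 — f₀ = ω₀/(2π) = 1066 Hz.
Step 3 — Parallel Q: Q = R/(ω₀L) = 47.9/(6696·0.00223) = 3.208.
Step 4 — Bandwidth: Δω = ω₀/Q = 2088 rad/s; BW = Δω/(2π) = 332.3 Hz.

(a) f₀ = 1066 Hz  (b) Q = 3.208  (c) BW = 332.3 Hz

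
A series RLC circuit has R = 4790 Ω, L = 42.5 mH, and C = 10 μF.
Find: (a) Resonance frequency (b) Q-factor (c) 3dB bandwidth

Step 1 — Resonance condition Im(Z)=0 gives ω₀ = 1/√(LC).
Step 2 — ω₀ = 1/√(0.0425·1e-05) = 1534 rad/s.
Step 3 — f₀ = ω₀/(2π) = 244.1 Hz.
Step 4 — Series Q: Q = ω₀L/R = 1534·0.0425/4790 = 0.01361.
Step 5 — 3dB bandwidth: Δω = ω₀/Q = 1.127e+05 rad/s; BW = Δω/(2π) = 1.794e+04 Hz.

(a) f₀ = 244.1 Hz  (b) Q = 0.01361  (c) BW = 1.794e+04 Hz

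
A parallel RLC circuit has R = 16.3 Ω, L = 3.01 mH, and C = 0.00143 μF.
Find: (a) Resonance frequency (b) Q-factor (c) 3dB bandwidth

Step 1 — Resonance: ω₀ = 1/√(LC) = 1/√(0.00301·1.43e-09) = 4.82e+05 rad/s.
Step 2 — f₀ = ω₀/(2π) = 7.671e+04 Hz.
Step 3 — Parallel Q: Q = R/(ω₀L) = 16.3/(4.82e+05·0.00301) = 0.01123.
Step 4 — Bandwidth: Δω = ω₀/Q = 4.29e+07 rad/s; BW = Δω/(2π) = 6.828e+06 Hz.

(a) f₀ = 7.671e+04 Hz  (b) Q = 0.01123  (c) BW = 6.828e+06 Hz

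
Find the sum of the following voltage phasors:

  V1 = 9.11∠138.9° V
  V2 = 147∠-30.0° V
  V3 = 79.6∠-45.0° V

Step 1 — Convert each phasor to rectangular form:
  V1 = 9.11·(cos(138.9°) + j·sin(138.9°)) = -6.865 + j5.989 V
  V2 = 147·(cos(-30.0°) + j·sin(-30.0°)) = 127.3 - j73.5 V
  V3 = 79.6·(cos(-45.0°) + j·sin(-45.0°)) = 56.29 - j56.29 V
Step 2 — Sum components: V_total = 176.7 - j123.8 V.
Step 3 — Convert to polar: |V_total| = 215.8 V, ∠V_total = -35.0°.

V_total = 215.8∠-35.0° V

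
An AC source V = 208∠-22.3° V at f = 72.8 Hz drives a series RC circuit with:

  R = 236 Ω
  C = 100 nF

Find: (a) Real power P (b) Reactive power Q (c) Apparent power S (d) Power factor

Step 1 — Angular frequency: ω = 2π·f = 2π·72.8 = 457.4 rad/s.
Step 2 — Component impedances:
  R: Z = R = 236 Ω
  C: Z = 1/(jωC) = -j/(ω·C) = 0 - j2.186e+04 Ω
Step 3 — Series combination: Z_total = R + C = 236 - j2.186e+04 Ω = 2.186e+04∠-89.4° Ω.
Step 4 — Source phasor: V = 208∠-22.3° V = 192.4 - j78.93 V.
Step 5 — Current: I = V / Z = 0.003705 + j0.008763 A = 0.009514∠67.1° A.
Step 6 — Complex power: S = V·I* = 0.02136 - j1.979 VA.
Step 7 — Real power: P = Re(S) = 0.02136 W.
Step 8 — Reactive power: Q = Im(S) = -1.979 VAR.
Step 9 — Apparent power: |S| = 1.979 VA.
Step 10 — Power factor: PF = P/|S| = 0.01079 (leading).

(a) P = 0.02136 W  (b) Q = -1.979 VAR  (c) S = 1.979 VA  (d) PF = 0.01079 (leading)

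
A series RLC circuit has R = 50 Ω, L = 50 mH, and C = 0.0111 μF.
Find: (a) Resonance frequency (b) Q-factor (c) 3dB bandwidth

Step 1 — Resonance: ω₀ = 1/√(LC) = 1/√(0.05·1.11e-08) = 4.245e+04 rad/s.
Step 2 — f₀ = ω₀/(2π) = 6756 Hz.
Step 3 — Series Q: Q = ω₀L/R = 4.245e+04·0.05/50 = 42.45.
Step 4 — Bandwidth: Δω = ω₀/Q = 1000 rad/s; BW = Δω/(2π) = 159.2 Hz.

(a) f₀ = 6756 Hz  (b) Q = 42.45  (c) BW = 159.2 Hz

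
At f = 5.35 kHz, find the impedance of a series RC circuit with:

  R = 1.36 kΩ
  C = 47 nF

Step 1 — Angular frequency: ω = 2π·f = 2π·5350 = 3.362e+04 rad/s.
Step 2 — Component impedances:
  R: Z = R = 1360 Ω
  C: Z = 1/(jωC) = -j/(ω·C) = 0 - j632.9 Ω
Step 3 — Series combination: Z_total = R + C = 1360 - j632.9 Ω = 1500∠-25.0° Ω.

Z = 1360 - j632.9 Ω = 1500∠-25.0° Ω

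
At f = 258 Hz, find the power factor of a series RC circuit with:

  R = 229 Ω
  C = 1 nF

Step 1 — Angular frequency: ω = 2π·f = 2π·258 = 1621 rad/s.
Step 2 — Component impedances:
  R: Z = R = 229 Ω
  C: Z = 1/(jωC) = -j/(ω·C) = 0 - j6.169e+05 Ω
Step 3 — Series combination: Z_total = R + C = 229 - j6.169e+05 Ω = 6.169e+05∠-90.0° Ω.
Step 4 — Power factor: PF = cos(φ) = Re(Z)/|Z| = 229/6.169e+05 = 0.0003712.
Step 5 — Type: Im(Z) = -6.169e+05 ⇒ leading (phase φ = -90.0°).

PF = 0.0003712 (leading, φ = -90.0°)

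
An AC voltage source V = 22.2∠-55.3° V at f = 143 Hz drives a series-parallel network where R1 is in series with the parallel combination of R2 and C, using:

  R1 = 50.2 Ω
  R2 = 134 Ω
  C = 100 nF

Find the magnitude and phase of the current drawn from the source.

Step 1 — Angular frequency: ω = 2π·f = 2π·143 = 898.5 rad/s.
Step 2 — Component impedances:
  R1: Z = R = 50.2 Ω
  R2: Z = R = 134 Ω
  C: Z = 1/(jωC) = -j/(ω·C) = 0 - j1.113e+04 Ω
Step 3 — Parallel branch: R2 || C = 1/(1/R2 + 1/C) = 134 - j1.613 Ω.
Step 4 — Series with R1: Z_total = R1 + (R2 || C) = 184.2 - j1.613 Ω = 184.2∠-0.5° Ω.
Step 5 — Source phasor: V = 22.2∠-55.3° V = 12.64 - j18.25 V.
Step 6 — Ohm's law: I = V / Z_total = (12.64 - j18.25) / (184.2 - j1.613) = 0.06948 - j0.09849 A.
Step 7 — Convert to polar: |I| = 0.1205 A, ∠I = -54.8°.

I = 0.1205∠-54.8° A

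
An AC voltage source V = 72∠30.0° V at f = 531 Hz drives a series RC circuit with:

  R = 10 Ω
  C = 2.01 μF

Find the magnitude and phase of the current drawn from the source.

Step 1 — Angular frequency: ω = 2π·f = 2π·531 = 3336 rad/s.
Step 2 — Component impedances:
  R: Z = R = 10 Ω
  C: Z = 1/(jωC) = -j/(ω·C) = 0 - j149.1 Ω
Step 3 — Series combination: Z_total = R + C = 10 - j149.1 Ω = 149.5∠-86.2° Ω.
Step 4 — Source phasor: V = 72∠30.0° V = 62.35 + j36 V.
Step 5 — Ohm's law: I = V / Z_total = (62.35 + j36) / (10 - j149.1) = -0.2124 + j0.4324 A.
Step 6 — Convert to polar: |I| = 0.4818 A, ∠I = 116.2°.

I = 0.4818∠116.2° A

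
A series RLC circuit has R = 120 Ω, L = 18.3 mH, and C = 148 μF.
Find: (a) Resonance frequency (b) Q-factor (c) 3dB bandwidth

Step 1 — Resonance: ω₀ = 1/√(LC) = 1/√(0.0183·0.000148) = 607.6 rad/s.
Step 2 — f₀ = ω₀/(2π) = 96.71 Hz.
Step 3 — Series Q: Q = ω₀L/R = 607.6·0.0183/120 = 0.09266.
Step 4 — Bandwidth: Δω = ω₀/Q = 6557 rad/s; BW = Δω/(2π) = 1044 Hz.

(a) f₀ = 96.71 Hz  (b) Q = 0.09266  (c) BW = 1044 Hz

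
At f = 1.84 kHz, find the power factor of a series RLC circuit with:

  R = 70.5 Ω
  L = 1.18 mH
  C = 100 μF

Step 1 — Angular frequency: ω = 2π·f = 2π·1840 = 1.156e+04 rad/s.
Step 2 — Component impedances:
  R: Z = R = 70.5 Ω
  L: Z = jωL = j·1.156e+04·0.00118 = 0 + j13.64 Ω
  C: Z = 1/(jωC) = -j/(ω·C) = 0 - j0.865 Ω
Step 3 — Series combination: Z_total = R + L + C = 70.5 + j12.78 Ω = 71.65∠10.3° Ω.
Step 4 — Power factor: PF = cos(φ) = Re(Z)/|Z| = 70.5/71.648 = 0.984.
Step 5 — Type: Im(Z) = 12.78 ⇒ lagging (phase φ = 10.3°).

PF = 0.984 (lagging, φ = 10.3°)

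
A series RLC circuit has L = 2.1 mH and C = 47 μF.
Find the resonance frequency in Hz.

Step 1 — Resonance condition Im(Z)=0 gives ω₀ = 1/√(LC).
Step 2 — ω₀ = 1/√(0.0021·4.7e-05) = 3183 rad/s.
Step 3 — f₀ = ω₀/(2π) = 506.6 Hz.

f₀ = 506.6 Hz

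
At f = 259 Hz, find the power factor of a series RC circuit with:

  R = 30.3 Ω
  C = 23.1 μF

Step 1 — Angular frequency: ω = 2π·f = 2π·259 = 1627 rad/s.
Step 2 — Component impedances:
  R: Z = R = 30.3 Ω
  C: Z = 1/(jωC) = -j/(ω·C) = 0 - j26.6 Ω
Step 3 — Series combination: Z_total = R + C = 30.3 - j26.6 Ω = 40.32∠-41.3° Ω.
Step 4 — Power factor: PF = cos(φ) = Re(Z)/|Z| = 30.3/40.32 = 0.7515.
Step 5 — Type: Im(Z) = -26.6 ⇒ leading (phase φ = -41.3°).

PF = 0.7515 (leading, φ = -41.3°)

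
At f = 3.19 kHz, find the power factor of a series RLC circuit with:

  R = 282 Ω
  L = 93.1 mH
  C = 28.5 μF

Step 1 — Angular frequency: ω = 2π·f = 2π·3190 = 2.004e+04 rad/s.
Step 2 — Component impedances:
  R: Z = R = 282 Ω
  L: Z = jωL = j·2.004e+04·0.0931 = 0 + j1866 Ω
  C: Z = 1/(jωC) = -j/(ω·C) = 0 - j1.751 Ω
Step 3 — Series combination: Z_total = R + L + C = 282 + j1864 Ω = 1885∠81.4° Ω.
Step 4 — Power factor: PF = cos(φ) = Re(Z)/|Z| = 282/1885 = 0.1496.
Step 5 — Type: Im(Z) = 1864 ⇒ lagging (phase φ = 81.4°).

PF = 0.1496 (lagging, φ = 81.4°)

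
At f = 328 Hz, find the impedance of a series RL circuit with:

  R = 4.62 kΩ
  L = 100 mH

Step 1 — Angular frequency: ω = 2π·f = 2π·328 = 2061 rad/s.
Step 2 — Component impedances:
  R: Z = R = 4620 Ω
  L: Z = jωL = j·2061·0.1 = 0 + j206.1 Ω
Step 3 — Series combination: Z_total = R + L = 4620 + j206.1 Ω = 4625∠2.6° Ω.

Z = 4620 + j206.1 Ω = 4625∠2.6° Ω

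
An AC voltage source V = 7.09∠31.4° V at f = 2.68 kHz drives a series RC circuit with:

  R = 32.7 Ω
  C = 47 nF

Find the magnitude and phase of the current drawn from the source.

Step 1 — Angular frequency: ω = 2π·f = 2π·2680 = 1.684e+04 rad/s.
Step 2 — Component impedances:
  R: Z = R = 32.7 Ω
  C: Z = 1/(jωC) = -j/(ω·C) = 0 - j1264 Ω
Step 3 — Series combination: Z_total = R + C = 32.7 - j1264 Ω = 1264∠-88.5° Ω.
Step 4 — Source phasor: V = 7.09∠31.4° V = 6.052 + j3.694 V.
Step 5 — Ohm's law: I = V / Z_total = (6.052 + j3.694) / (32.7 - j1264) = -0.002798 + j0.004862 A.
Step 6 — Convert to polar: |I| = 0.005609 A, ∠I = 119.9°.

I = 0.005609∠119.9° A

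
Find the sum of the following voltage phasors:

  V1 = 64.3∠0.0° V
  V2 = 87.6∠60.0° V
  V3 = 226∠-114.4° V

Step 1 — Convert each phasor to rectangular form:
  V1 = 64.3·(cos(0.0°) + j·sin(0.0°)) = 64.3 V
  V2 = 87.6·(cos(60.0°) + j·sin(60.0°)) = 43.8 + j75.86 V
  V3 = 226·(cos(-114.4°) + j·sin(-114.4°)) = -93.36 - j205.8 V
Step 2 — Sum components: V_total = 14.74 - j130 V.
Step 3 — Convert to polar: |V_total| = 130.8 V, ∠V_total = -83.5°.

V_total = 130.8∠-83.5° V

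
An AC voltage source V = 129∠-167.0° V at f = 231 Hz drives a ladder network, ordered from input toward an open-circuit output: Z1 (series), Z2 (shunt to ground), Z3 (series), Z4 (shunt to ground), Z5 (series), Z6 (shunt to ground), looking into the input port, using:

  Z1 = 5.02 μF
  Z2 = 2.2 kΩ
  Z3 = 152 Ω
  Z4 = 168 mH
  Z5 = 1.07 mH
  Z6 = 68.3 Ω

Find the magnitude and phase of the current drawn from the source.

Step 1 — Angular frequency: ω = 2π·f = 2π·231 = 1451 rad/s.
Step 2 — Component impedances:
  Z1: Z = 1/(jωC) = -j/(ω·C) = 0 - j137.2 Ω
  Z2: Z = R = 2200 Ω
  Z3: Z = R = 152 Ω
  Z4: Z = jωL = j·1451·0.168 = 0 + j243.8 Ω
  Z5: Z = jωL = j·1451·0.00107 = 0 + j1.553 Ω
  Z6: Z = R = 68.3 Ω
Step 3 — Ladder network (open output): work backward from the far end, alternating series and parallel combinations. Z_in = 195.6 - j121.5 Ω = 230.3∠-31.8° Ω.
Step 4 — Source phasor: V = 129∠-167.0° V = -125.7 - j29.02 V.
Step 5 — Ohm's law: I = V / Z_total = (-125.7 - j29.02) / (195.6 - j121.5) = -0.3972 - j0.395 A.
Step 6 — Convert to polar: |I| = 0.5601 A, ∠I = -135.2°.

I = 0.5601∠-135.2° A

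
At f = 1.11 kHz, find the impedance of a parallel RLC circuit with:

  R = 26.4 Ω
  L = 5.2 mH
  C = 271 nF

Step 1 — Angular frequency: ω = 2π·f = 2π·1110 = 6974 rad/s.
Step 2 — Component impedances:
  R: Z = R = 26.4 Ω
  L: Z = jωL = j·6974·0.0052 = 0 + j36.27 Ω
  C: Z = 1/(jωC) = -j/(ω·C) = 0 - j529.1 Ω
Step 3 — Parallel combination: 1/Z_total = 1/R + 1/L + 1/C; Z_total = 18.09 + j12.26 Ω = 21.85∠34.1° Ω.

Z = 18.09 + j12.26 Ω = 21.85∠34.1° Ω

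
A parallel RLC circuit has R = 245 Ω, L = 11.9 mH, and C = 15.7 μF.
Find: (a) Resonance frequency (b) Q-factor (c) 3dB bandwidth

Step 1 — Resonance: ω₀ = 1/√(LC) = 1/√(0.0119·1.57e-05) = 2314 rad/s.
Step 2 — f₀ = ω₀/(2π) = 368.2 Hz.
Step 3 — Parallel Q: Q = R/(ω₀L) = 245/(2314·0.0119) = 8.899.
Step 4 — Bandwidth: Δω = ω₀/Q = 260 rad/s; BW = Δω/(2π) = 41.38 Hz.

(a) f₀ = 368.2 Hz  (b) Q = 8.899  (c) BW = 41.38 Hz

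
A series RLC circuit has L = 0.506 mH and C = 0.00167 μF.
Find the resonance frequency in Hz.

Step 1 — Resonance condition Im(Z)=0 gives ω₀ = 1/√(LC).
Step 2 — ω₀ = 1/√(0.000506·1.67e-09) = 1.088e+06 rad/s.
Step 3 — f₀ = ω₀/(2π) = 1.731e+05 Hz.

f₀ = 1.731e+05 Hz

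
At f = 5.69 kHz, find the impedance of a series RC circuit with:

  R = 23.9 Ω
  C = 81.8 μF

Step 1 — Angular frequency: ω = 2π·f = 2π·5690 = 3.575e+04 rad/s.
Step 2 — Component impedances:
  R: Z = R = 23.9 Ω
  C: Z = 1/(jωC) = -j/(ω·C) = 0 - j0.3419 Ω
Step 3 — Series combination: Z_total = R + C = 23.9 - j0.3419 Ω = 23.9∠-0.8° Ω.

Z = 23.9 - j0.3419 Ω = 23.9∠-0.8° Ω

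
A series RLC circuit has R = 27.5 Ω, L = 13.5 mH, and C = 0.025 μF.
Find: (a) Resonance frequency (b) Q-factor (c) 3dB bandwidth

Step 1 — Resonance condition Im(Z)=0 gives ω₀ = 1/√(LC).
Step 2 — ω₀ = 1/√(0.0135·2.5e-08) = 5.443e+04 rad/s.
Step 3 — f₀ = ω₀/(2π) = 8663 Hz.
Step 4 — Series Q: Q = ω₀L/R = 5.443e+04·0.0135/27.5 = 26.72.
Step 5 — 3dB bandwidth: Δω = ω₀/Q = 2037 rad/s; BW = Δω/(2π) = 324.2 Hz.

(a) f₀ = 8663 Hz  (b) Q = 26.72  (c) BW = 324.2 Hz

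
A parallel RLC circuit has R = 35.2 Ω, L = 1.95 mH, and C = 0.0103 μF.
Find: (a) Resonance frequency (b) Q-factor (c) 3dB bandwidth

Step 1 — Resonance: ω₀ = 1/√(LC) = 1/√(0.00195·1.03e-08) = 2.231e+05 rad/s.
Step 2 — f₀ = ω₀/(2π) = 3.551e+04 Hz.
Step 3 — Parallel Q: Q = R/(ω₀L) = 35.2/(2.231e+05·0.00195) = 0.0809.
Step 4 — Bandwidth: Δω = ω₀/Q = 2.758e+06 rad/s; BW = Δω/(2π) = 4.39e+05 Hz.

(a) f₀ = 3.551e+04 Hz  (b) Q = 0.0809  (c) BW = 4.39e+05 Hz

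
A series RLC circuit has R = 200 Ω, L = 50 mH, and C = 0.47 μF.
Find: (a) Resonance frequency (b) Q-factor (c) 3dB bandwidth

Step 1 — Resonance: ω₀ = 1/√(LC) = 1/√(0.05·4.7e-07) = 6523 rad/s.
Step 2 — f₀ = ω₀/(2π) = 1038 Hz.
Step 3 — Series Q: Q = ω₀L/R = 6523·0.05/200 = 1.631.
Step 4 — Bandwidth: Δω = ω₀/Q = 4000 rad/s; BW = Δω/(2π) = 636.6 Hz.

(a) f₀ = 1038 Hz  (b) Q = 1.631  (c) BW = 636.6 Hz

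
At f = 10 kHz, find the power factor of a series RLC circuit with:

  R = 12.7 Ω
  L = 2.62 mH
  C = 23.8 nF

Step 1 — Angular frequency: ω = 2π·f = 2π·1e+04 = 6.283e+04 rad/s.
Step 2 — Component impedances:
  R: Z = R = 12.7 Ω
  L: Z = jωL = j·6.283e+04·0.00262 = 0 + j164.6 Ω
  C: Z = 1/(jωC) = -j/(ω·C) = 0 - j668.7 Ω
Step 3 — Series combination: Z_total = R + L + C = 12.7 - j504.1 Ω = 504.3∠-88.6° Ω.
Step 4 — Power factor: PF = cos(φ) = Re(Z)/|Z| = 12.7/504.26 = 0.02519.
Step 5 — Type: Im(Z) = -504.1 ⇒ leading (phase φ = -88.6°).

PF = 0.02519 (leading, φ = -88.6°)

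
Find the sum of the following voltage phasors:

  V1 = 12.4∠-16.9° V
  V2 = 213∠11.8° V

Step 1 — Convert each phasor to rectangular form:
  V1 = 12.4·(cos(-16.9°) + j·sin(-16.9°)) = 11.86 - j3.605 V
  V2 = 213·(cos(11.8°) + j·sin(11.8°)) = 208.5 + j43.56 V
Step 2 — Sum components: V_total = 220.4 + j39.95 V.
Step 3 — Convert to polar: |V_total| = 224 V, ∠V_total = 10.3°.

V_total = 224∠10.3° V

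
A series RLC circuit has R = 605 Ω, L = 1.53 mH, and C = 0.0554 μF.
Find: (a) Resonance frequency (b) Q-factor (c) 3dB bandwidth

Step 1 — Resonance: ω₀ = 1/√(LC) = 1/√(0.00153·5.54e-08) = 1.086e+05 rad/s.
Step 2 — f₀ = ω₀/(2π) = 1.729e+04 Hz.
Step 3 — Series Q: Q = ω₀L/R = 1.086e+05·0.00153/605 = 0.2747.
Step 4 — Bandwidth: Δω = ω₀/Q = 3.954e+05 rad/s; BW = Δω/(2π) = 6.293e+04 Hz.

(a) f₀ = 1.729e+04 Hz  (b) Q = 0.2747  (c) BW = 6.293e+04 Hz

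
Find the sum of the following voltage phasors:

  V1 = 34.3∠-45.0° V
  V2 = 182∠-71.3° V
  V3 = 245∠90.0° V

Step 1 — Convert each phasor to rectangular form:
  V1 = 34.3·(cos(-45.0°) + j·sin(-45.0°)) = 24.25 - j24.25 V
  V2 = 182·(cos(-71.3°) + j·sin(-71.3°)) = 58.35 - j172.4 V
  V3 = 245·(cos(90.0°) + j·sin(90.0°)) = 0 + j245 V
Step 2 — Sum components: V_total = 82.61 + j48.35 V.
Step 3 — Convert to polar: |V_total| = 95.72 V, ∠V_total = 30.3°.

V_total = 95.72∠30.3° V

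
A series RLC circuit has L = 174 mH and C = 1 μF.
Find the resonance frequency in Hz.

Step 1 — Resonance condition Im(Z)=0 gives ω₀ = 1/√(LC).
Step 2 — ω₀ = 1/√(0.174·1e-06) = 2397 rad/s.
Step 3 — f₀ = ω₀/(2π) = 381.5 Hz.

f₀ = 381.5 Hz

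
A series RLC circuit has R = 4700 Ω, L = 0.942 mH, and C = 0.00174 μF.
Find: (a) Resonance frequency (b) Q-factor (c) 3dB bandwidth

Step 1 — Resonance: ω₀ = 1/√(LC) = 1/√(0.000942·1.74e-09) = 7.811e+05 rad/s.
Step 2 — f₀ = ω₀/(2π) = 1.243e+05 Hz.
Step 3 — Series Q: Q = ω₀L/R = 7.811e+05·0.000942/4700 = 0.1565.
Step 4 — Bandwidth: Δω = ω₀/Q = 4.989e+06 rad/s; BW = Δω/(2π) = 7.941e+05 Hz.

(a) f₀ = 1.243e+05 Hz  (b) Q = 0.1565  (c) BW = 7.941e+05 Hz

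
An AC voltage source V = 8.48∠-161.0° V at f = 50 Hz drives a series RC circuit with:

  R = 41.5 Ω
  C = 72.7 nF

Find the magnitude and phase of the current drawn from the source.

Step 1 — Angular frequency: ω = 2π·f = 2π·50 = 314.2 rad/s.
Step 2 — Component impedances:
  R: Z = R = 41.5 Ω
  C: Z = 1/(jωC) = -j/(ω·C) = 0 - j4.378e+04 Ω
Step 3 — Series combination: Z_total = R + C = 41.5 - j4.378e+04 Ω = 4.378e+04∠-89.9° Ω.
Step 4 — Source phasor: V = 8.48∠-161.0° V = -8.018 - j2.761 V.
Step 5 — Ohm's law: I = V / Z_total = (-8.018 - j2.761) / (41.5 - j4.378e+04) = 6.288e-05 - j0.0001832 A.
Step 6 — Convert to polar: |I| = 0.0001937 A, ∠I = -71.1°.

I = 0.0001937∠-71.1° A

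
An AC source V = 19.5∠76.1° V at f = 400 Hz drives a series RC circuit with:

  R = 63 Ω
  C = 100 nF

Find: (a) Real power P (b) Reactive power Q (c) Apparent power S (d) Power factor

Step 1 — Angular frequency: ω = 2π·f = 2π·400 = 2513 rad/s.
Step 2 — Component impedances:
  R: Z = R = 63 Ω
  C: Z = 1/(jωC) = -j/(ω·C) = 0 - j3979 Ω
Step 3 — Series combination: Z_total = R + C = 63 - j3979 Ω = 3979∠-89.1° Ω.
Step 4 — Source phasor: V = 19.5∠76.1° V = 4.684 + j18.93 V.
Step 5 — Current: I = V / Z = -0.004738 + j0.001252 A = 0.0049∠165.2° A.
Step 6 — Complex power: S = V·I* = 0.001513 - j0.09554 VA.
Step 7 — Real power: P = Re(S) = 0.001513 W.
Step 8 — Reactive power: Q = Im(S) = -0.09554 VAR.
Step 9 — Apparent power: |S| = 0.09556 VA.
Step 10 — Power factor: PF = P/|S| = 0.01583 (leading).

(a) P = 0.001513 W  (b) Q = -0.09554 VAR  (c) S = 0.09556 VA  (d) PF = 0.01583 (leading)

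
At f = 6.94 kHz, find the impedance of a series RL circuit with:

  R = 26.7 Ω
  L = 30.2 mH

Step 1 — Angular frequency: ω = 2π·f = 2π·6940 = 4.361e+04 rad/s.
Step 2 — Component impedances:
  R: Z = R = 26.7 Ω
  L: Z = jωL = j·4.361e+04·0.0302 = 0 + j1317 Ω
Step 3 — Series combination: Z_total = R + L = 26.7 + j1317 Ω = 1317∠88.8° Ω.

Z = 26.7 + j1317 Ω = 1317∠88.8° Ω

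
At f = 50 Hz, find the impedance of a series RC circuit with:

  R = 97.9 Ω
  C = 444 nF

Step 1 — Angular frequency: ω = 2π·f = 2π·50 = 314.2 rad/s.
Step 2 — Component impedances:
  R: Z = R = 97.9 Ω
  C: Z = 1/(jωC) = -j/(ω·C) = 0 - j7169 Ω
Step 3 — Series combination: Z_total = R + C = 97.9 - j7169 Ω = 7170∠-89.2° Ω.

Z = 97.9 - j7169 Ω = 7170∠-89.2° Ω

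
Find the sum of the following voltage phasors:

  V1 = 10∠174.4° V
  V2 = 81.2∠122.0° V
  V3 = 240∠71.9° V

Step 1 — Convert each phasor to rectangular form:
  V1 = 10·(cos(174.4°) + j·sin(174.4°)) = -9.952 + j0.9758 V
  V2 = 81.2·(cos(122.0°) + j·sin(122.0°)) = -43.03 + j68.86 V
  V3 = 240·(cos(71.9°) + j·sin(71.9°)) = 74.56 + j228.1 V
Step 2 — Sum components: V_total = 21.58 + j298 V.
Step 3 — Convert to polar: |V_total| = 298.7 V, ∠V_total = 85.9°.

V_total = 298.7∠85.9° V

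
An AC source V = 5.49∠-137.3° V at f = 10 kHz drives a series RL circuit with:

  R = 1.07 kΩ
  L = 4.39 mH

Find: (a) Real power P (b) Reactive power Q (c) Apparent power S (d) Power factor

Step 1 — Angular frequency: ω = 2π·f = 2π·1e+04 = 6.283e+04 rad/s.
Step 2 — Component impedances:
  R: Z = R = 1070 Ω
  L: Z = jωL = j·6.283e+04·0.00439 = 0 + j275.8 Ω
Step 3 — Series combination: Z_total = R + L = 1070 + j275.8 Ω = 1105∠14.5° Ω.
Step 4 — Source phasor: V = 5.49∠-137.3° V = -4.035 - j3.723 V.
Step 5 — Current: I = V / Z = -0.004377 - j0.002351 A = 0.004968∠-151.8° A.
Step 6 — Complex power: S = V·I* = 0.02641 + j0.006809 VA.
Step 7 — Real power: P = Re(S) = 0.02641 W.
Step 8 — Reactive power: Q = Im(S) = 0.006809 VAR.
Step 9 — Apparent power: |S| = 0.02728 VA.
Step 10 — Power factor: PF = P/|S| = 0.9683 (lagging).

(a) P = 0.02641 W  (b) Q = 0.006809 VAR  (c) S = 0.02728 VA  (d) PF = 0.9683 (lagging)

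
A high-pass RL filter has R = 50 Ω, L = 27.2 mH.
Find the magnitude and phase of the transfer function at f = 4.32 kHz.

Step 1 — Angular frequency: ω = 2π·4320 = 2.714e+04 rad/s.
Step 2 — Transfer function: H(jω) = jωL/(R + jωL).
Step 3 — Numerator jωL = j·738.3; denominator R + jωL = 50 + j738.3.
Step 4 — H = 0.9954 + j0.06741.
Step 5 — Magnitude: |H| = 0.9977 (-0.0 dB); phase: φ = 3.9°.

|H| = 0.9977 (-0.0 dB), φ = 3.9°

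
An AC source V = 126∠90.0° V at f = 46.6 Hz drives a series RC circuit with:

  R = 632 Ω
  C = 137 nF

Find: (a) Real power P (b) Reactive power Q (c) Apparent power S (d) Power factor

Step 1 — Angular frequency: ω = 2π·f = 2π·46.6 = 292.8 rad/s.
Step 2 — Component impedances:
  R: Z = R = 632 Ω
  C: Z = 1/(jωC) = -j/(ω·C) = 0 - j2.493e+04 Ω
Step 3 — Series combination: Z_total = R + C = 632 - j2.493e+04 Ω = 2.494e+04∠-88.5° Ω.
Step 4 — Source phasor: V = 126∠90.0° V = 0 + j126 V.
Step 5 — Current: I = V / Z = -0.005051 + j0.0001281 A = 0.005053∠178.5° A.
Step 6 — Complex power: S = V·I* = 0.01613 - j0.6364 VA.
Step 7 — Real power: P = Re(S) = 0.01613 W.
Step 8 — Reactive power: Q = Im(S) = -0.6364 VAR.
Step 9 — Apparent power: |S| = 0.6366 VA.
Step 10 — Power factor: PF = P/|S| = 0.02534 (leading).

(a) P = 0.01613 W  (b) Q = -0.6364 VAR  (c) S = 0.6366 VA  (d) PF = 0.02534 (leading)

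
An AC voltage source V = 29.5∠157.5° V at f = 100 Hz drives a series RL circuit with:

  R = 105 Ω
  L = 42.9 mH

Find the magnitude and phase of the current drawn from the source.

Step 1 — Angular frequency: ω = 2π·f = 2π·100 = 628.3 rad/s.
Step 2 — Component impedances:
  R: Z = R = 105 Ω
  L: Z = jωL = j·628.3·0.0429 = 0 + j26.95 Ω
Step 3 — Series combination: Z_total = R + L = 105 + j26.95 Ω = 108.4∠14.4° Ω.
Step 4 — Source phasor: V = 29.5∠157.5° V = -27.25 + j11.29 V.
Step 5 — Ohm's law: I = V / Z_total = (-27.25 + j11.29) / (105 + j26.95) = -0.2176 + j0.1634 A.
Step 6 — Convert to polar: |I| = 0.2721 A, ∠I = 143.1°.

I = 0.2721∠143.1° A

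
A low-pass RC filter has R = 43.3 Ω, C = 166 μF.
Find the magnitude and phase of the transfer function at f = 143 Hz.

Step 1 — Angular frequency: ω = 2π·143 = 898.5 rad/s.
Step 2 — Transfer function: H(jω) = 1/(1 + jωRC).
Step 3 — Denominator: 1 + jωRC = 1 + j·898.5·43.3·0.000166 = 1 + j6.458.
Step 4 — H = 0.02341 - j0.1512.
Step 5 — Magnitude: |H| = 0.153 (-16.3 dB); phase: φ = -81.2°.

|H| = 0.153 (-16.3 dB), φ = -81.2°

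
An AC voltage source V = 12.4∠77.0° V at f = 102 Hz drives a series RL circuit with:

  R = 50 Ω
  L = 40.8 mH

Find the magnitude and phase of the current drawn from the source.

Step 1 — Angular frequency: ω = 2π·f = 2π·102 = 640.9 rad/s.
Step 2 — Component impedances:
  R: Z = R = 50 Ω
  L: Z = jωL = j·640.9·0.0408 = 0 + j26.15 Ω
Step 3 — Series combination: Z_total = R + L = 50 + j26.15 Ω = 56.42∠27.6° Ω.
Step 4 — Source phasor: V = 12.4∠77.0° V = 2.789 + j12.08 V.
Step 5 — Ohm's law: I = V / Z_total = (2.789 + j12.08) / (50 + j26.15) = 0.143 + j0.1668 A.
Step 6 — Convert to polar: |I| = 0.2198 A, ∠I = 49.4°.

I = 0.2198∠49.4° A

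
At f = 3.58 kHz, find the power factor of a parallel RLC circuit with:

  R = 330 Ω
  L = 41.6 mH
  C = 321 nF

Step 1 — Angular frequency: ω = 2π·f = 2π·3580 = 2.249e+04 rad/s.
Step 2 — Component impedances:
  R: Z = R = 330 Ω
  L: Z = jωL = j·2.249e+04·0.0416 = 0 + j935.7 Ω
  C: Z = 1/(jωC) = -j/(ω·C) = 0 - j138.5 Ω
Step 3 — Parallel combination: 1/Z_total = 1/R + 1/L + 1/C; Z_total = 64.44 - j130.8 Ω = 145.8∠-63.8° Ω.
Step 4 — Power factor: PF = cos(φ) = Re(Z)/|Z| = 64.436/145.82 = 0.4419.
Step 5 — Type: Im(Z) = -130.8 ⇒ leading (phase φ = -63.8°).

PF = 0.4419 (leading, φ = -63.8°)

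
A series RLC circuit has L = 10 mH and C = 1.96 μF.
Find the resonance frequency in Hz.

Step 1 — Resonance condition Im(Z)=0 gives ω₀ = 1/√(LC).
Step 2 — ω₀ = 1/√(0.01·1.96e-06) = 7143 rad/s.
Step 3 — f₀ = ω₀/(2π) = 1137 Hz.

f₀ = 1137 Hz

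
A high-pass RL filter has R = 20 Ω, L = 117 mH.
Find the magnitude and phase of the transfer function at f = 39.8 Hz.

Step 1 — Angular frequency: ω = 2π·39.8 = 250.1 rad/s.
Step 2 — Transfer function: H(jω) = jωL/(R + jωL).
Step 3 — Numerator jωL = j·29.26; denominator R + jωL = 20 + j29.26.
Step 4 — H = 0.6815 + j0.4659.
Step 5 — Magnitude: |H| = 0.8256 (-1.7 dB); phase: φ = 34.4°.

|H| = 0.8256 (-1.7 dB), φ = 34.4°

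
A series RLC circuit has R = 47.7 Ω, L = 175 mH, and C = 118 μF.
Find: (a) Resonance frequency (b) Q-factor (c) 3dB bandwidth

Step 1 — Resonance: ω₀ = 1/√(LC) = 1/√(0.175·0.000118) = 220.1 rad/s.
Step 2 — f₀ = ω₀/(2π) = 35.02 Hz.
Step 3 — Series Q: Q = ω₀L/R = 220.1·0.175/47.7 = 0.8073.
Step 4 — Bandwidth: Δω = ω₀/Q = 272.6 rad/s; BW = Δω/(2π) = 43.38 Hz.

(a) f₀ = 35.02 Hz  (b) Q = 0.8073  (c) BW = 43.38 Hz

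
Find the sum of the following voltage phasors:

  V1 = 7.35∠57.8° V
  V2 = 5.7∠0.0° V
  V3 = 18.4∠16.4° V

Step 1 — Convert each phasor to rectangular form:
  V1 = 7.35·(cos(57.8°) + j·sin(57.8°)) = 3.917 + j6.22 V
  V2 = 5.7·(cos(0.0°) + j·sin(0.0°)) = 5.7 V
  V3 = 18.4·(cos(16.4°) + j·sin(16.4°)) = 17.65 + j5.195 V
Step 2 — Sum components: V_total = 27.27 + j11.41 V.
Step 3 — Convert to polar: |V_total| = 29.56 V, ∠V_total = 22.7°.

V_total = 29.56∠22.7° V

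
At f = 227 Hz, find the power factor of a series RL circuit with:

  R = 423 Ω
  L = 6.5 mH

Step 1 — Angular frequency: ω = 2π·f = 2π·227 = 1426 rad/s.
Step 2 — Component impedances:
  R: Z = R = 423 Ω
  L: Z = jωL = j·1426·0.0065 = 0 + j9.271 Ω
Step 3 — Series combination: Z_total = R + L = 423 + j9.271 Ω = 423.1∠1.3° Ω.
Step 4 — Power factor: PF = cos(φ) = Re(Z)/|Z| = 423/423.1 = 0.9998.
Step 5 — Type: Im(Z) = 9.271 ⇒ lagging (phase φ = 1.3°).

PF = 0.9998 (lagging, φ = 1.3°)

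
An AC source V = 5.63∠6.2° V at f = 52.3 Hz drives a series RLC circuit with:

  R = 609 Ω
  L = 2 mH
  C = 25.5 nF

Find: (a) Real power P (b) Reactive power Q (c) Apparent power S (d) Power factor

Step 1 — Angular frequency: ω = 2π·f = 2π·52.3 = 328.6 rad/s.
Step 2 — Component impedances:
  R: Z = R = 609 Ω
  L: Z = jωL = j·328.6·0.002 = 0 + j0.6572 Ω
  C: Z = 1/(jωC) = -j/(ω·C) = 0 - j1.193e+05 Ω
Step 3 — Series combination: Z_total = R + L + C = 609 - j1.193e+05 Ω = 1.193e+05∠-89.7° Ω.
Step 4 — Source phasor: V = 5.63∠6.2° V = 5.597 + j0.608 V.
Step 5 — Current: I = V / Z = -4.856e-06 + j4.693e-05 A = 4.718e-05∠95.9° A.
Step 6 — Complex power: S = V·I* = 1.355e-06 - j0.0002656 VA.
Step 7 — Real power: P = Re(S) = 1.355e-06 W.
Step 8 — Reactive power: Q = Im(S) = -0.0002656 VAR.
Step 9 — Apparent power: |S| = 0.0002656 VA.
Step 10 — Power factor: PF = P/|S| = 0.005103 (leading).

(a) P = 1.355e-06 W  (b) Q = -0.0002656 VAR  (c) S = 0.0002656 VA  (d) PF = 0.005103 (leading)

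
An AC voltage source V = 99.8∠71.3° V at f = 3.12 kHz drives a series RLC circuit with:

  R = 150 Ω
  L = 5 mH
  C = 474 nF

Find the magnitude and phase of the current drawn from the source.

Step 1 — Angular frequency: ω = 2π·f = 2π·3120 = 1.96e+04 rad/s.
Step 2 — Component impedances:
  R: Z = R = 150 Ω
  L: Z = jωL = j·1.96e+04·0.005 = 0 + j98.02 Ω
  C: Z = 1/(jωC) = -j/(ω·C) = 0 - j107.6 Ω
Step 3 — Series combination: Z_total = R + L + C = 150 - j9.601 Ω = 150.3∠-3.7° Ω.
Step 4 — Source phasor: V = 99.8∠71.3° V = 32 + j94.53 V.
Step 5 — Ohm's law: I = V / Z_total = (32 + j94.53) / (150 - j9.601) = 0.1723 + j0.6412 A.
Step 6 — Convert to polar: |I| = 0.664 A, ∠I = 75.0°.

I = 0.664∠75.0° A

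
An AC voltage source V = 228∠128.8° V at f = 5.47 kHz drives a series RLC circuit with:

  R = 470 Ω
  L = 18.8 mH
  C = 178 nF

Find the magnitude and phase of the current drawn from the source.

Step 1 — Angular frequency: ω = 2π·f = 2π·5470 = 3.437e+04 rad/s.
Step 2 — Component impedances:
  R: Z = R = 470 Ω
  L: Z = jωL = j·3.437e+04·0.0188 = 0 + j646.1 Ω
  C: Z = 1/(jωC) = -j/(ω·C) = 0 - j163.5 Ω
Step 3 — Series combination: Z_total = R + L + C = 470 + j482.7 Ω = 673.7∠45.8° Ω.
Step 4 — Source phasor: V = 228∠128.8° V = -142.9 + j177.7 V.
Step 5 — Ohm's law: I = V / Z_total = (-142.9 + j177.7) / (470 + j482.7) = 0.04102 + j0.3359 A.
Step 6 — Convert to polar: |I| = 0.3384 A, ∠I = 83.0°.

I = 0.3384∠83.0° A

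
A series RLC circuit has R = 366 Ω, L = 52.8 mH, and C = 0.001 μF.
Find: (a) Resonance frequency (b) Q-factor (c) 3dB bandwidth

Step 1 — Resonance: ω₀ = 1/√(LC) = 1/√(0.0528·1e-09) = 1.376e+05 rad/s.
Step 2 — f₀ = ω₀/(2π) = 2.19e+04 Hz.
Step 3 — Series Q: Q = ω₀L/R = 1.376e+05·0.0528/366 = 19.85.
Step 4 — Bandwidth: Δω = ω₀/Q = 6932 rad/s; BW = Δω/(2π) = 1103 Hz.

(a) f₀ = 2.19e+04 Hz  (b) Q = 19.85  (c) BW = 1103 Hz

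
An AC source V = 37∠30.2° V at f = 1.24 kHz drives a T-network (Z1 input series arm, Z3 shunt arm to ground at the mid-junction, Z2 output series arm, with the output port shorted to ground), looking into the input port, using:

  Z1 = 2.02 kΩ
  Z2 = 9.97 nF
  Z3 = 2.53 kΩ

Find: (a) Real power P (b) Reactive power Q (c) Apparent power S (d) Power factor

Step 1 — Angular frequency: ω = 2π·f = 2π·1240 = 7791 rad/s.
Step 2 — Component impedances:
  Z1: Z = R = 2020 Ω
  Z2: Z = 1/(jωC) = -j/(ω·C) = 0 - j1.287e+04 Ω
  Z3: Z = R = 2530 Ω
Step 3 — With the output port shorted to ground, the output series arm Z2 runs from the junction to ground; the shunt arm Z3 also runs from the junction to ground. They appear in parallel: Z3 || Z2 = 2436 - j478.7 Ω.
Step 4 — Series with input arm Z1: Z_in = Z1 + (Z3 || Z2) = 4456 - j478.7 Ω = 4482∠-6.1° Ω.
Step 5 — Source phasor: V = 37∠30.2° V = 31.98 + j18.61 V.
Step 6 — Current: I = V / Z = 0.006651 + j0.004891 A = 0.008256∠36.3° A.
Step 7 — Complex power: S = V·I* = 0.3037 - j0.03263 VA.
Step 8 — Real power: P = Re(S) = 0.3037 W.
Step 9 — Reactive power: Q = Im(S) = -0.03263 VAR.
Step 10 — Apparent power: |S| = 0.3055 VA.
Step 11 — Power factor: PF = P/|S| = 0.9943 (leading).

(a) P = 0.3037 W  (b) Q = -0.03263 VAR  (c) S = 0.3055 VA  (d) PF = 0.9943 (leading)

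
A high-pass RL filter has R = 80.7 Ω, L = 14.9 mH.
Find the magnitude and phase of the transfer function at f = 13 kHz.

Step 1 — Angular frequency: ω = 2π·1.3e+04 = 8.168e+04 rad/s.
Step 2 — Transfer function: H(jω) = jωL/(R + jωL).
Step 3 — Numerator jωL = j·1217; denominator R + jωL = 80.7 + j1217.
Step 4 — H = 0.9956 + j0.06602.
Step 5 — Magnitude: |H| = 0.9978 (-0.0 dB); phase: φ = 3.8°.

|H| = 0.9978 (-0.0 dB), φ = 3.8°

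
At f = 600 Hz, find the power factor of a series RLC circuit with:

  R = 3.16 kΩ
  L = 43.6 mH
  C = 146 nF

Step 1 — Angular frequency: ω = 2π·f = 2π·600 = 3770 rad/s.
Step 2 — Component impedances:
  R: Z = R = 3160 Ω
  L: Z = jωL = j·3770·0.0436 = 0 + j164.4 Ω
  C: Z = 1/(jωC) = -j/(ω·C) = 0 - j1817 Ω
Step 3 — Series combination: Z_total = R + L + C = 3160 - j1652 Ω = 3566∠-27.6° Ω.
Step 4 — Power factor: PF = cos(φ) = Re(Z)/|Z| = 3160/3565.986 = 0.8862.
Step 5 — Type: Im(Z) = -1652 ⇒ leading (phase φ = -27.6°).

PF = 0.8862 (leading, φ = -27.6°)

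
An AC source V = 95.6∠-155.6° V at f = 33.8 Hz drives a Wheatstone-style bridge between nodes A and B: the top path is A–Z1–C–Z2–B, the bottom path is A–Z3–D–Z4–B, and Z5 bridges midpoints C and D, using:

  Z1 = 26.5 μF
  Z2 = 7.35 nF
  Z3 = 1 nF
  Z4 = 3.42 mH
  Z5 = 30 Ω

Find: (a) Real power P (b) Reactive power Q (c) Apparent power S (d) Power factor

Step 1 — Angular frequency: ω = 2π·f = 2π·33.8 = 212.4 rad/s.
Step 2 — Component impedances:
  Z1: Z = 1/(jωC) = -j/(ω·C) = 0 - j177.7 Ω
  Z2: Z = 1/(jωC) = -j/(ω·C) = 0 - j6.406e+05 Ω
  Z3: Z = 1/(jωC) = -j/(ω·C) = 0 - j4.709e+06 Ω
  Z4: Z = jωL = j·212.4·0.00342 = 0 + j0.7263 Ω
  Z5: Z = R = 30 Ω
Step 3 — Bridge requires nodal analysis (the Z5 bridge couples midpoints C and D, so the two paths cannot be reduced to a simple series/parallel combination). Setting node B to ground and injecting 1 A at node A, the 3-node admittance system at A, C, D solves to V_A = Z_AB = 30 - j177 Ω = 179.5∠-80.4° Ω.
Step 4 — Source phasor: V = 95.6∠-155.6° V = -87.06 - j39.49 V.
Step 5 — Current: I = V / Z = 0.1359 - j0.515 A = 0.5326∠-75.2° A.
Step 6 — Complex power: S = V·I* = 8.511 - j50.2 VA.
Step 7 — Real power: P = Re(S) = 8.511 W.
Step 8 — Reactive power: Q = Im(S) = -50.2 VAR.
Step 9 — Apparent power: |S| = 50.92 VA.
Step 10 — Power factor: PF = P/|S| = 0.1671 (leading).

(a) P = 8.511 W  (b) Q = -50.2 VAR  (c) S = 50.92 VA  (d) PF = 0.1671 (leading)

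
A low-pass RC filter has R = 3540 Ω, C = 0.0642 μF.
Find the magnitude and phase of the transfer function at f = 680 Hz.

Step 1 — Angular frequency: ω = 2π·680 = 4273 rad/s.
Step 2 — Transfer function: H(jω) = 1/(1 + jωRC).
Step 3 — Denominator: 1 + jωRC = 1 + j·4273·3540·6.42e-08 = 1 + j0.971.
Step 4 — H = 0.5147 - j0.4998.
Step 5 — Magnitude: |H| = 0.7174 (-2.9 dB); phase: φ = -44.2°.

|H| = 0.7174 (-2.9 dB), φ = -44.2°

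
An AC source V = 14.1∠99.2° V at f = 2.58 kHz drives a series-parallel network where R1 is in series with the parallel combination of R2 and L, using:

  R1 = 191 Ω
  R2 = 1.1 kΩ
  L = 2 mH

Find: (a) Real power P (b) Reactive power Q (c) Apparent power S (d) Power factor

Step 1 — Angular frequency: ω = 2π·f = 2π·2580 = 1.621e+04 rad/s.
Step 2 — Component impedances:
  R1: Z = R = 191 Ω
  R2: Z = R = 1100 Ω
  L: Z = jωL = j·1.621e+04·0.002 = 0 + j32.42 Ω
Step 3 — Parallel branch: R2 || L = 1/(1/R2 + 1/L) = 0.9547 + j32.39 Ω.
Step 4 — Series with R1: Z_total = R1 + (R2 || L) = 192 + j32.39 Ω = 194.7∠9.6° Ω.
Step 5 — Source phasor: V = 14.1∠99.2° V = -2.254 + j13.92 V.
Step 6 — Current: I = V / Z = 0.0004787 + j0.07243 A = 0.07243∠89.6° A.
Step 7 — Complex power: S = V·I* = 1.007 + j0.1699 VA.
Step 8 — Real power: P = Re(S) = 1.007 W.
Step 9 — Reactive power: Q = Im(S) = 0.1699 VAR.
Step 10 — Apparent power: |S| = 1.021 VA.
Step 11 — Power factor: PF = P/|S| = 0.9861 (lagging).

(a) P = 1.007 W  (b) Q = 0.1699 VAR  (c) S = 1.021 VA  (d) PF = 0.9861 (lagging)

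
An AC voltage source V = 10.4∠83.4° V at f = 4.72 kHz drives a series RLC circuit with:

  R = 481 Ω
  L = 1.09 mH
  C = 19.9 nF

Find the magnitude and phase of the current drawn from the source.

Step 1 — Angular frequency: ω = 2π·f = 2π·4720 = 2.966e+04 rad/s.
Step 2 — Component impedances:
  R: Z = R = 481 Ω
  L: Z = jωL = j·2.966e+04·0.00109 = 0 + j32.33 Ω
  C: Z = 1/(jωC) = -j/(ω·C) = 0 - j1694 Ω
Step 3 — Series combination: Z_total = R + L + C = 481 - j1662 Ω = 1730∠-73.9° Ω.
Step 4 — Source phasor: V = 10.4∠83.4° V = 1.195 + j10.33 V.
Step 5 — Ohm's law: I = V / Z_total = (1.195 + j10.33) / (481 - j1662) = -0.005543 + j0.002323 A.
Step 6 — Convert to polar: |I| = 0.00601 A, ∠I = 157.3°.

I = 0.00601∠157.3° A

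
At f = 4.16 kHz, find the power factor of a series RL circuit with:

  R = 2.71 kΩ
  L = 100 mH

Step 1 — Angular frequency: ω = 2π·f = 2π·4160 = 2.614e+04 rad/s.
Step 2 — Component impedances:
  R: Z = R = 2710 Ω
  L: Z = jωL = j·2.614e+04·0.1 = 0 + j2614 Ω
Step 3 — Series combination: Z_total = R + L = 2710 + j2614 Ω = 3765∠44.0° Ω.
Step 4 — Power factor: PF = cos(φ) = Re(Z)/|Z| = 2710/3765 = 0.7198.
Step 5 — Type: Im(Z) = 2614 ⇒ lagging (phase φ = 44.0°).

PF = 0.7198 (lagging, φ = 44.0°)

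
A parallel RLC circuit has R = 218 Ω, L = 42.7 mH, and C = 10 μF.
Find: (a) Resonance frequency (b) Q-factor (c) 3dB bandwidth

Step 1 — Resonance: ω₀ = 1/√(LC) = 1/√(0.0427·1e-05) = 1530 rad/s.
Step 2 — f₀ = ω₀/(2π) = 243.6 Hz.
Step 3 — Parallel Q: Q = R/(ω₀L) = 218/(1530·0.0427) = 3.336.
Step 4 — Bandwidth: Δω = ω₀/Q = 458.7 rad/s; BW = Δω/(2π) = 73.01 Hz.

(a) f₀ = 243.6 Hz  (b) Q = 3.336  (c) BW = 73.01 Hz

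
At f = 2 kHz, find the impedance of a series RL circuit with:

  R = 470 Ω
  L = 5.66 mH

Step 1 — Angular frequency: ω = 2π·f = 2π·2000 = 1.257e+04 rad/s.
Step 2 — Component impedances:
  R: Z = R = 470 Ω
  L: Z = jωL = j·1.257e+04·0.00566 = 0 + j71.13 Ω
Step 3 — Series combination: Z_total = R + L = 470 + j71.13 Ω = 475.4∠8.6° Ω.

Z = 470 + j71.13 Ω = 475.4∠8.6° Ω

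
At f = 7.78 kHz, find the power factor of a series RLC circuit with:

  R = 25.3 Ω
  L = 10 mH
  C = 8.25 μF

Step 1 — Angular frequency: ω = 2π·f = 2π·7780 = 4.888e+04 rad/s.
Step 2 — Component impedances:
  R: Z = R = 25.3 Ω
  L: Z = jωL = j·4.888e+04·0.01 = 0 + j488.8 Ω
  C: Z = 1/(jωC) = -j/(ω·C) = 0 - j2.48 Ω
Step 3 — Series combination: Z_total = R + L + C = 25.3 + j486.4 Ω = 487∠87.0° Ω.
Step 4 — Power factor: PF = cos(φ) = Re(Z)/|Z| = 25.3/487 = 0.05195.
Step 5 — Type: Im(Z) = 486.4 ⇒ lagging (phase φ = 87.0°).

PF = 0.05195 (lagging, φ = 87.0°)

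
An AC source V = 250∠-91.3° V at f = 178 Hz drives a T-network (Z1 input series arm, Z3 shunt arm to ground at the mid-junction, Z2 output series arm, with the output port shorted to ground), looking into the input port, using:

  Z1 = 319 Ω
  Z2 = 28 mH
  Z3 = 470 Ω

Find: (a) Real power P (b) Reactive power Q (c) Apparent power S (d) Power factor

Step 1 — Angular frequency: ω = 2π·f = 2π·178 = 1118 rad/s.
Step 2 — Component impedances:
  Z1: Z = R = 319 Ω
  Z2: Z = jωL = j·1118·0.028 = 0 + j31.32 Ω
  Z3: Z = R = 470 Ω
Step 3 — With the output port shorted to ground, the output series arm Z2 runs from the junction to ground; the shunt arm Z3 also runs from the junction to ground. They appear in parallel: Z3 || Z2 = 2.077 + j31.18 Ω.
Step 4 — Series with input arm Z1: Z_in = Z1 + (Z3 || Z2) = 321.1 + j31.18 Ω = 322.6∠5.5° Ω.
Step 5 — Source phasor: V = 250∠-91.3° V = -5.672 - j249.9 V.
Step 6 — Current: I = V / Z = -0.09238 - j0.7695 A = 0.775∠-96.8° A.
Step 7 — Complex power: S = V·I* = 192.8 + j18.72 VA.
Step 8 — Real power: P = Re(S) = 192.8 W.
Step 9 — Reactive power: Q = Im(S) = 18.72 VAR.
Step 10 — Apparent power: |S| = 193.7 VA.
Step 11 — Power factor: PF = P/|S| = 0.9953 (lagging).

(a) P = 192.8 W  (b) Q = 18.72 VAR  (c) S = 193.7 VA  (d) PF = 0.9953 (lagging)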